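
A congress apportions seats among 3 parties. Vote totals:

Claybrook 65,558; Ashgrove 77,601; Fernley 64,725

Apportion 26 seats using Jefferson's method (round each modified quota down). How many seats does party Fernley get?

8

Standard divisor 207884/26 ≈ 7995.538; standard quotas: Claybrook 8.199, Ashgrove 9.706, Fernley 8.095.
Rounding down gives 8, 9, 8 = 25 seats, so the divisor must be adjusted.
With modified divisor 7500: modified quotas Claybrook 8.741, Ashgrove 10.347, Fernley 8.630.
Rounding down: Claybrook 8, Ashgrove 10, Fernley 8 (total 26).
Fernley receives 8.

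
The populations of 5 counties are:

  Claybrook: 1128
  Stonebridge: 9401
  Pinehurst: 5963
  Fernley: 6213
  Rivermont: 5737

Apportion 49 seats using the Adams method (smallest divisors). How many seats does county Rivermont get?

Standard divisor 28442/49 ≈ 580.449; standard quotas: Claybrook 1.943, Stonebridge 16.196, Pinehurst 10.273, Fernley 10.704, Rivermont 9.884.
Rounding up gives 2, 17, 11, 11, 10 = 51 seats, so the divisor must be adjusted.
With modified divisor 600: modified quotas Claybrook 1.880, Stonebridge 15.668, Pinehurst 9.938, Fernley 10.355, Rivermont 9.562.
Rounding up: Claybrook 2, Stonebridge 16, Pinehurst 10, Fernley 11, Rivermont 10 (total 49).
Rivermont receives 10.

10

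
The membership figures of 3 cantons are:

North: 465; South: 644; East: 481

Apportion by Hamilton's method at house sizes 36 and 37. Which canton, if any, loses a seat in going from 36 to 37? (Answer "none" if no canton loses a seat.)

At 36 seats: North 10, South 15, East 11.
At 37 seats: North 11, South 15, East 11.
No canton's allocation decreased.

none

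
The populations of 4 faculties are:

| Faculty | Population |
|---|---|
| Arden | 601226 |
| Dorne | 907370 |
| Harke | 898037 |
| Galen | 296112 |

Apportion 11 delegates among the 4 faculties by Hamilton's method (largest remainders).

Arden 2, Dorne 4, Harke 4, Galen 1

The standard divisor is 2702745/11 ≈ 245704.091.
Standard quotas: Arden 2.4470, Dorne 3.6929, Harke 3.6550, Galen 1.2052.
Lower quotas: Arden 2, Dorne 3, Harke 3, Galen 1 (sum 9, leaving 2 seats).
Remainders in descending order: Dorne 0.6929, Harke 0.6550, Arden 0.4470, Galen 0.2052.
Largest remainders: Dorne, Harke receive the extra seats.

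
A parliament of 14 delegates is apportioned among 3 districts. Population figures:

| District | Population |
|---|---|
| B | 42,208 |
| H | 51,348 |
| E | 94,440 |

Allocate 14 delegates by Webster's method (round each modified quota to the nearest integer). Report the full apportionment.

B 3, H 4, E 7

Standard divisor 187996/14 ≈ 13428.286; standard quotas: B 3.143, H 3.824, E 7.033.
Rounding to the nearest integer gives B 3, H 4, E 7 — total 14, matching the house size, so no adjustment is needed.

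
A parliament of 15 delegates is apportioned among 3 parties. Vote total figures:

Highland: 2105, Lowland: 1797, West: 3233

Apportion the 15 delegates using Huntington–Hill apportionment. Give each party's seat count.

Highland 4; Lowland 4; West 7

With divisor 485: modified quotas Highland 4.340, Lowland 3.705, West 6.666.
Geometric-mean thresholds: Highland √(4·5)=4.472, Lowland √(3·4)=3.464, West √(6·7)=6.481.
Each quota rounded against its threshold gives Highland 4, Lowland 4, West 7 (total 15).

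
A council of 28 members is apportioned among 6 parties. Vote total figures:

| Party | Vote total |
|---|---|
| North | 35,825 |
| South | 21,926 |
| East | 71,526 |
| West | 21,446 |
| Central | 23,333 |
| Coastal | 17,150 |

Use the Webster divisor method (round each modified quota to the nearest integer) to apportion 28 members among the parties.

North 5; South 3; East 11; West 3; Central 3; Coastal 3

Standard divisor 191206/28 ≈ 6828.786; standard quotas: North 5.246, South 3.211, East 10.474, West 3.141, Central 3.417, Coastal 2.511.
Rounding to the nearest integer gives 5, 3, 10, 3, 3, 3 = 27 seats, so the divisor must be adjusted.
With modified divisor 6740: modified quotas North 5.315, South 3.253, East 10.612, West 3.182, Central 3.462, Coastal 2.545.
Rounding to the nearest integer: North 5, South 3, East 11, West 3, Central 3, Coastal 3 (total 28).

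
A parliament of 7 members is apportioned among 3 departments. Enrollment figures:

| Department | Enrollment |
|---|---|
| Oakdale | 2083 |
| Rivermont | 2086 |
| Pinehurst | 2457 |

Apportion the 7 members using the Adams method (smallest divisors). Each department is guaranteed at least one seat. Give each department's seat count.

Standard divisor 6626/7 ≈ 946.571; standard quotas: Oakdale 2.201, Rivermont 2.204, Pinehurst 2.596.
Rounding up gives 3, 3, 3 = 9 seats, so the divisor must be adjusted.
With modified divisor 1100: modified quotas Oakdale 1.894, Rivermont 1.896, Pinehurst 2.234.
Rounding up: Oakdale 2, Rivermont 2, Pinehurst 3 (total 7).

Oakdale=2, Rivermont=2, Pinehurst=3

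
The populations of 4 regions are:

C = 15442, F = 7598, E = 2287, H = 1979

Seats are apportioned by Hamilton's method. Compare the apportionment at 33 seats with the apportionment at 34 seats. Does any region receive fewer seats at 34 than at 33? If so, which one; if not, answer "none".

At 33 seats: C 19, F 9, E 3, H 2.
At 34 seats: C 19, F 9, E 3, H 3.
No region's allocation decreased.

none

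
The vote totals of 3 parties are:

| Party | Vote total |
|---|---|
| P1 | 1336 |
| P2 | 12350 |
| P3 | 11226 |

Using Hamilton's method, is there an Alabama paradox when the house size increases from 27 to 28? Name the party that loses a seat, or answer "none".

P1

At 27 seats: P1 2, P2 13, P3 12.
At 28 seats: P1 1, P2 14, P3 13.
P1 drops from 2 to 1.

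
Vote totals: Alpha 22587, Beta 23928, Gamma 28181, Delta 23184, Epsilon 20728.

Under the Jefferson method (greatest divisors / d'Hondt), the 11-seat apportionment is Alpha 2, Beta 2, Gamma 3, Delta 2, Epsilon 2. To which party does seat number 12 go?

Beta

Priority for the next seat is population ÷ (current seats + 1).
Priorities: Alpha 7529.000, Beta 7976.000, Gamma 7045.250, Delta 7728.000, Epsilon 6909.333.
Highest priority: Beta.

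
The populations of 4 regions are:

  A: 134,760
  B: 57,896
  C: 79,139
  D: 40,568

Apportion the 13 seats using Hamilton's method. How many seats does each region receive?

A 6; B 2; C 3; D 2

Total 312363; standard divisor 312363/13 ≈ 24027.923.
Standard quotas: A 5.6085, B 2.4095, C 3.2936, D 1.6884.
Lower quotas: A 5, B 2, C 3, D 1 (sum 11, leaving 2 seats).
Remainders in descending order: D 0.6884, A 0.6085, B 0.4095, C 0.2936.
Largest remainders: D, A receive the extra seats.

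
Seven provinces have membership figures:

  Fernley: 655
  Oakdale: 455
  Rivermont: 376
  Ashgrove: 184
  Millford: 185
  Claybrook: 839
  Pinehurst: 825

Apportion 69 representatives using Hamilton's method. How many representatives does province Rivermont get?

7

The standard divisor is 3519/69 = 51.
Standard quotas: Fernley 12.843, Oakdale 8.922, Rivermont 7.373, Ashgrove 3.608, Millford 3.627, Claybrook 16.451, Pinehurst 16.176.
Lower quotas: Fernley 12, Oakdale 8, Rivermont 7, Ashgrove 3, Millford 3, Claybrook 16, Pinehurst 16 (sum 65, leaving 4 seats).
Remainders in descending order: Oakdale 0.922, Fernley 0.843, Millford 0.627, Ashgrove 0.608, Claybrook 0.451, Rivermont 0.373, Pinehurst 0.176.
The surplus seats go to Oakdale, Fernley, Millford, Ashgrove.
Rivermont receives 7.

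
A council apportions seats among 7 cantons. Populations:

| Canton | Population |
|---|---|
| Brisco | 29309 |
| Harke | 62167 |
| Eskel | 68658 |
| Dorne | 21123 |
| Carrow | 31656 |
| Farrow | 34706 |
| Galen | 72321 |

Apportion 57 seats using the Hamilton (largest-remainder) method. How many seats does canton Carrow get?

The standard divisor is 319940/57 ≈ 5612.982.
Standard quotas: Brisco 5.2216, Harke 11.0756, Eskel 12.2320, Dorne 3.7632, Carrow 5.6398, Farrow 6.1832, Galen 12.8846.
Lower quotas: Brisco 5, Harke 11, Eskel 12, Dorne 3, Carrow 5, Farrow 6, Galen 12 (sum 54, leaving 3 seats).
Remainders in descending order: Galen 0.8846, Dorne 0.7632, Carrow 0.6398, Eskel 0.2320, Brisco 0.2216, Farrow 0.1832, Harke 0.0756.
The surplus seats go to Galen, Dorne, Carrow.
Carrow receives 6.

6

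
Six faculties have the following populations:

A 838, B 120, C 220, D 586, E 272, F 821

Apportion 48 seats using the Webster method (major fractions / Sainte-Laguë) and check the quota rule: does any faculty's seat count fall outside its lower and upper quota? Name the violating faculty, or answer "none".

none

Standard quotas: A 14.079, B 2.016, C 3.696, D 9.845, E 4.570, F 13.793.
Webster allocation: A 14, B 2, C 4, D 10, E 4, F 14.
Every allocation lies between the lower and upper quota.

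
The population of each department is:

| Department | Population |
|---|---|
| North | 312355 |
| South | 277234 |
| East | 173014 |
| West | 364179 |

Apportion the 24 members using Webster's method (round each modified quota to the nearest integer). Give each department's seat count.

Standard divisor 1126782/24 ≈ 46949.25; standard quotas: North 6.653, South 5.905, East 3.685, West 7.757.
Rounding to the nearest integer gives 7, 6, 4, 8 = 25 seats, so the divisor must be adjusted.
With modified divisor 48300: modified quotas North 6.467, South 5.740, East 3.582, West 7.540.
Rounding to the nearest integer: North 6, South 6, East 4, West 8 (total 24).

North=6; South=6; East=4; West=8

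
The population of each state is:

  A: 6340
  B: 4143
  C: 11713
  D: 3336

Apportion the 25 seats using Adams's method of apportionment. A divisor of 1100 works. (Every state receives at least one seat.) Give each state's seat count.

With modified divisor 1100: modified quotas A 5.764, B 3.766, C 10.648, D 3.033.
Rounding up: A 6, B 4, C 11, D 4 (total 25).

A 6; B 4; C 11; D 4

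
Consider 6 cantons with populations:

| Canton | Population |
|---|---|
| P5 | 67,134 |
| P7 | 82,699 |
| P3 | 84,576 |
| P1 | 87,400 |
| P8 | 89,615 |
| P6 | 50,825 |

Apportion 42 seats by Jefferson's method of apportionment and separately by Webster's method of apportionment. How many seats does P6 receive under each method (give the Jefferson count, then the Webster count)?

Jefferson: P5 6, P7 8, P3 8, P1 8, P8 8, P6 4.
Webster: P5 6, P7 7, P3 8, P1 8, P8 8, P6 5.
P6 gets 4 under Jefferson and 5 under Webster.

4 and 5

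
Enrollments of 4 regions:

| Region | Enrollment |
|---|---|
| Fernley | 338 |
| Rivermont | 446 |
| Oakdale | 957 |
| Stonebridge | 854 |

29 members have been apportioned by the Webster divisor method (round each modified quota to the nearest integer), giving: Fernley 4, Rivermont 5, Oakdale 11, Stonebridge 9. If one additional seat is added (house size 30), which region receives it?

Stonebridge

Priority for the next seat is population ÷ (current seats + 0.5).
Priorities: Fernley 75.111, Rivermont 81.091, Oakdale 83.217, Stonebridge 89.895.
Highest priority: Stonebridge.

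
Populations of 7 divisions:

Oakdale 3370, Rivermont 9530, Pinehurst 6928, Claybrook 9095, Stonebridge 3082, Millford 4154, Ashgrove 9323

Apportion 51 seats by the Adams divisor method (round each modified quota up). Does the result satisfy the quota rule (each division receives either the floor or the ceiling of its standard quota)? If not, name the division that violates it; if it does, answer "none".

Standard quotas: Oakdale 3.779, Rivermont 10.686, Pinehurst 7.769, Claybrook 10.198, Stonebridge 3.456, Millford 4.658, Ashgrove 10.454.
Adams allocation: Oakdale 4, Rivermont 10, Pinehurst 8, Claybrook 10, Stonebridge 4, Millford 5, Ashgrove 10.
Every allocation lies between the lower and upper quota.

none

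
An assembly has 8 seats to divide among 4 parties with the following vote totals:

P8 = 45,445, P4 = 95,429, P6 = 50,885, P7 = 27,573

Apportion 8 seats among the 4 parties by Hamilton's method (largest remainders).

P8: 2, P4: 3, P6: 2, P7: 1

The standard divisor is 219332/8 ≈ 27416.5.
Standard quotas: P8 1.6576, P4 3.4807, P6 1.8560, P7 1.0057.
Lower quotas: P8 1, P4 3, P6 1, P7 1 (sum 6, leaving 2 seats).
Remainders in descending order: P6 0.8560, P8 0.6576, P4 0.4807, P7 0.0057.
Largest remainders: P6, P8 receive the extra seats.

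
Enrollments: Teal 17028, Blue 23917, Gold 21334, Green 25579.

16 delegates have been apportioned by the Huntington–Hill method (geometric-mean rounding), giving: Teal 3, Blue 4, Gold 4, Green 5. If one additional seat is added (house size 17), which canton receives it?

Priority for the next seat is population ÷ (√(s·(s+1))).
Priorities: Teal 4915.560, Blue 5348.004, Gold 4770.427, Green 4670.065.
Highest priority: Blue.

Blue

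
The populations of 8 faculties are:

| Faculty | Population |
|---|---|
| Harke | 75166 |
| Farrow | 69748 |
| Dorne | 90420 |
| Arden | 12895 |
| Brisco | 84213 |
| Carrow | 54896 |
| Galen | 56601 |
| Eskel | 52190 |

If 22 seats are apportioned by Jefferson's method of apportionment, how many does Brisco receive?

Standard divisor 496129/22 ≈ 22551.318; standard quotas: Harke 3.333, Farrow 3.093, Dorne 4.010, Arden 0.572, Brisco 3.734, Carrow 2.434, Galen 2.510, Eskel 2.314.
Rounding down gives 3, 3, 4, 0, 3, 2, 2, 2 = 19 seats, so the divisor must be adjusted.
With modified divisor 18500: modified quotas Harke 4.063, Farrow 3.770, Dorne 4.888, Arden 0.697, Brisco 4.552, Carrow 2.967, Galen 3.060, Eskel 2.821.
Rounding down: Harke 4, Farrow 3, Dorne 4, Arden 0, Brisco 4, Carrow 2, Galen 3, Eskel 2 (total 22).
Brisco receives 4.

4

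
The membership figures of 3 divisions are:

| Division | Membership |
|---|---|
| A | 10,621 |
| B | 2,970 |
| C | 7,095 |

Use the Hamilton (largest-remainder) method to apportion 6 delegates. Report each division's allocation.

Total 20686; standard divisor 20686/6 ≈ 3447.667.
Standard quotas: A 3.0806, B 0.8615, C 2.0579.
Lower quotas: A 3, B 0, C 2 (sum 5, leaving 1 seat).
Remainders in descending order: B 0.8615, A 0.0806, C 0.0579.
Largest remainder: B receives the extra seat.

A 3; B 1; C 2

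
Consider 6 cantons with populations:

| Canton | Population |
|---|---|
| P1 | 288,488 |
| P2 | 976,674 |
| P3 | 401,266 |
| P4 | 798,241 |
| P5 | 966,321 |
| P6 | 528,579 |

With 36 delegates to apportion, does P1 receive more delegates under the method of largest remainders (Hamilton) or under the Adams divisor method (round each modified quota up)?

Adams

Hamilton: P1 2, P2 9, P3 4, P4 7, P5 9, P6 5.
Adams: P1 3, P2 9, P3 4, P4 7, P5 8, P6 5.
P1 gets 2 under Hamilton and 3 under Adams.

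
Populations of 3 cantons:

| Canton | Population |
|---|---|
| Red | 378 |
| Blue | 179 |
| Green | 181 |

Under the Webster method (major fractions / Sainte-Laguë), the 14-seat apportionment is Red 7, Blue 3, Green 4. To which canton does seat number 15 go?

Blue

Priority for the next seat is population ÷ (current seats + 0.5).
Priorities: Red 50.400, Blue 51.143, Green 40.222.
Highest priority: Blue.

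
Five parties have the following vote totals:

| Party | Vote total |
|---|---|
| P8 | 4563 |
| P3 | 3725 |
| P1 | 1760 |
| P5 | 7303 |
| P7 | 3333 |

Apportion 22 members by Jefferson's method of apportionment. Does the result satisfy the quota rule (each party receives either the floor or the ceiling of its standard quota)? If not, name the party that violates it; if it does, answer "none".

Standard quotas: P8 4.853, P3 3.962, P1 1.872, P5 7.768, P7 3.545.
Jefferson allocation: P8 5, P3 4, P1 2, P5 8, P7 3.
Every allocation lies between the lower and upper quota.

none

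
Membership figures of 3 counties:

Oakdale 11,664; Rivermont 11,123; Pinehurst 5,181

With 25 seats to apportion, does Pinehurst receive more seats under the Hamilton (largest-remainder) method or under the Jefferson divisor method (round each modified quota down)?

Hamilton

Hamilton: Oakdale 10, Rivermont 10, Pinehurst 5.
Jefferson: Oakdale 11, Rivermont 10, Pinehurst 4.
Pinehurst gets 5 under Hamilton and 4 under Jefferson.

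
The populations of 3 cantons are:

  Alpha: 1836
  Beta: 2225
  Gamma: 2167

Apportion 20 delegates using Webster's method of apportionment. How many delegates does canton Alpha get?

6

Standard divisor 6228/20 ≈ 311.4; standard quotas: Alpha 5.896, Beta 7.145, Gamma 6.959.
Rounding to the nearest integer gives Alpha 6, Beta 7, Gamma 7 — total 20, matching the house size, so no adjustment is needed.
Alpha receives 6.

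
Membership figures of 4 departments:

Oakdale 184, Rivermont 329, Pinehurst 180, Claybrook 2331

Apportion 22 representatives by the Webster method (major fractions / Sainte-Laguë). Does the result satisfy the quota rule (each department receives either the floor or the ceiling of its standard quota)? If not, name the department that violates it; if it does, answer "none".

Claybrook

Standard quotas: Oakdale 1.339, Rivermont 2.394, Pinehurst 1.310, Claybrook 16.958.
Webster allocation: Oakdale 1, Rivermont 2, Pinehurst 1, Claybrook 18.
Claybrook has quota 16.958 (lower 16, upper 17) but receives 18 — outside the quota interval.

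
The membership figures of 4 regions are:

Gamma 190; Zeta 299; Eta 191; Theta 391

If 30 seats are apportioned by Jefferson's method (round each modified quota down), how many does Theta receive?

Standard divisor 1071/30 ≈ 35.7; standard quotas: Gamma 5.322, Zeta 8.375, Eta 5.350, Theta 10.952.
Rounding down gives 5, 8, 5, 10 = 28 seats, so the divisor must be adjusted.
With modified divisor 33: modified quotas Gamma 5.758, Zeta 9.061, Eta 5.788, Theta 11.848.
Rounding down: Gamma 5, Zeta 9, Eta 5, Theta 11 (total 30).
Theta receives 11.

11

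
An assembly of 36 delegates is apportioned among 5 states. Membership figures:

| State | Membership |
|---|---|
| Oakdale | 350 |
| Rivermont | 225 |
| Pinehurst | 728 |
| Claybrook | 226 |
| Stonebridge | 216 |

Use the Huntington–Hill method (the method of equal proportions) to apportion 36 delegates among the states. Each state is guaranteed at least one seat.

Oakdale=7, Rivermont=5, Pinehurst=15, Claybrook=5, Stonebridge=4

With divisor 49: modified quotas Oakdale 7.143, Rivermont 4.592, Pinehurst 14.857, Claybrook 4.612, Stonebridge 4.408.
Geometric-mean thresholds: Oakdale √(7·8)=7.483, Rivermont √(4·5)=4.472, Pinehurst √(14·15)=14.491, Claybrook √(4·5)=4.472, Stonebridge √(4·5)=4.472.
Each quota rounded against its threshold gives Oakdale 7, Rivermont 5, Pinehurst 15, Claybrook 5, Stonebridge 4 (total 36).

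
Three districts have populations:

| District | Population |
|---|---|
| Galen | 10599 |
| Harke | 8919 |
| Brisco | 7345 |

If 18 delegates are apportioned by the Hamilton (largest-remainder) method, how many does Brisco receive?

5

The standard divisor is 26863/18 ≈ 1492.389.
Standard quotas: Galen 7.1020, Harke 5.9763, Brisco 4.9216.
Lower quotas: Galen 7, Harke 5, Brisco 4 (sum 16, leaving 2 seats).
Remainders in descending order: Harke 0.9763, Brisco 0.9216, Galen 0.1020.
Largest remainders: Harke, Brisco receive the extra seats.
Brisco receives 5.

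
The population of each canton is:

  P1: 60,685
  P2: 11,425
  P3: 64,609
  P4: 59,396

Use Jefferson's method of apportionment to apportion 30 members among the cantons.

P1=10, P2=1, P3=10, P4=9

Standard divisor 196115/30 ≈ 6537.167; standard quotas: P1 9.283, P2 1.748, P3 9.883, P4 9.086.
Rounding down gives 9, 1, 9, 9 = 28 seats, so the divisor must be adjusted.
With modified divisor 6000: modified quotas P1 10.114, P2 1.904, P3 10.768, P4 9.899.
Rounding down: P1 10, P2 1, P3 10, P4 9 (total 30).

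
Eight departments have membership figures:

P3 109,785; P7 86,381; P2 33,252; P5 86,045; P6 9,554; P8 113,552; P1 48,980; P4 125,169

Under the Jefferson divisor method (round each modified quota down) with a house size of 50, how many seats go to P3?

9

Standard divisor 612718/50 ≈ 12254.36; standard quotas: P3 8.959, P7 7.049, P2 2.713, P5 7.022, P6 0.780, P8 9.266, P1 3.997, P4 10.214.
Rounding down gives 8, 7, 2, 7, 0, 9, 3, 10 = 46 seats, so the divisor must be adjusted.
With modified divisor 11200: modified quotas P3 9.802, P7 7.713, P2 2.969, P5 7.683, P6 0.853, P8 10.139, P1 4.373, P4 11.176.
Rounding down: P3 9, P7 7, P2 2, P5 7, P6 0, P8 10, P1 4, P4 11 (total 50).
P3 receives 9.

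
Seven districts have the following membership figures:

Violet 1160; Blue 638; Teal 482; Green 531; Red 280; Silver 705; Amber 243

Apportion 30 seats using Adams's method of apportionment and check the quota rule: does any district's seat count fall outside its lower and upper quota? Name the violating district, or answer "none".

none

Standard quotas: Violet 8.616, Blue 4.739, Teal 3.580, Green 3.944, Red 2.080, Silver 5.236, Amber 1.805.
Adams allocation: Violet 8, Blue 5, Teal 4, Green 4, Red 2, Silver 5, Amber 2.
Every allocation lies between the lower and upper quota.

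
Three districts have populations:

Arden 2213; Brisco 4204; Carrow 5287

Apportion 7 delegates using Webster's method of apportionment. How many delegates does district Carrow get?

3

Standard divisor 11704/7 ≈ 1672; standard quotas: Arden 1.324, Brisco 2.514, Carrow 3.162.
Rounding to the nearest integer gives Arden 1, Brisco 3, Carrow 3 — total 7, matching the house size, so no adjustment is needed.
Carrow receives 3.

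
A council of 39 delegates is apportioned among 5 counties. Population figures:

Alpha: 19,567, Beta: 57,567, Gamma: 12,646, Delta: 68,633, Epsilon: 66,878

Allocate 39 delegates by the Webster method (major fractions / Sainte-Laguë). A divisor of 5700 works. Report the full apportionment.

Alpha: 3, Beta: 10, Gamma: 2, Delta: 12, Epsilon: 12

With modified divisor 5700: modified quotas Alpha 3.433, Beta 10.099, Gamma 2.219, Delta 12.041, Epsilon 11.733.
Rounding to the nearest integer: Alpha 3, Beta 10, Gamma 2, Delta 12, Epsilon 12 (total 39).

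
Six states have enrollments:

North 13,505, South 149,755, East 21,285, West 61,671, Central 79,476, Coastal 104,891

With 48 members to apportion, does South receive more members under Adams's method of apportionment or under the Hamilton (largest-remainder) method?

Hamilton

Adams: North 2, South 16, East 3, West 7, Central 9, Coastal 11.
Hamilton: North 1, South 17, East 2, West 7, Central 9, Coastal 12.
South gets 16 under Adams and 17 under Hamilton.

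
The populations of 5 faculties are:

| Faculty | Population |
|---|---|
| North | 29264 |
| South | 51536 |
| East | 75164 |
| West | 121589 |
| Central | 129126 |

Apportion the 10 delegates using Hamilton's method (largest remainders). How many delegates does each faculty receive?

Standard divisor: 406679 ÷ 10 ≈ 40667.9.
Standard quotas: North 0.7196, South 1.2672, East 1.8482, West 2.9898, Central 3.1751.
Lower quotas: North 0, South 1, East 1, West 2, Central 3 (sum 7, leaving 3 seats).
Remainders in descending order: West 0.9898, East 0.8482, North 0.7196, South 0.2672, Central 0.1751.
Largest remainders: West, East, North receive the extra seats.

North: 1, South: 1, East: 2, West: 3, Central: 3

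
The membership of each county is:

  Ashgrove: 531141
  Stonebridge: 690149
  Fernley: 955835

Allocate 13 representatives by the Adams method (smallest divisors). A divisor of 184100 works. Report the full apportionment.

Ashgrove: 3; Stonebridge: 4; Fernley: 6

With modified divisor 184100: modified quotas Ashgrove 2.885, Stonebridge 3.749, Fernley 5.192.
Rounding up: Ashgrove 3, Stonebridge 4, Fernley 6 (total 13).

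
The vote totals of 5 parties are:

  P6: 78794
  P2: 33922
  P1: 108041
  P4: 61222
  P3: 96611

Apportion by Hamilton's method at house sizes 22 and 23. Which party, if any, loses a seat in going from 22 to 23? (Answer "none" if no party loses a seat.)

none

At 22 seats: P6 5, P2 2, P1 6, P4 3, P3 6.
At 23 seats: P6 5, P2 2, P1 6, P4 4, P3 6.
No party's allocation decreased.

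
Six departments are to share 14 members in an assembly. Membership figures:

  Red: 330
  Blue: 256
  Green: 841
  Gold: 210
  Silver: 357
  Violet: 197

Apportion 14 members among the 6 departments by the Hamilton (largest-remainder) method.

Red 2, Blue 2, Green 6, Gold 1, Silver 2, Violet 1

Total 2191; standard divisor 2191/14 ≈ 156.5.
Standard quotas: Red 2.109, Blue 1.636, Green 5.374, Gold 1.342, Silver 2.281, Violet 1.259.
Lower quotas: Red 2, Blue 1, Green 5, Gold 1, Silver 2, Violet 1 (sum 12, leaving 2 seats).
Remainders in descending order: Blue 0.636, Green 0.374, Gold 0.342, Silver 0.281, Violet 0.259, Red 0.109.
The surplus seats go to Blue, Green.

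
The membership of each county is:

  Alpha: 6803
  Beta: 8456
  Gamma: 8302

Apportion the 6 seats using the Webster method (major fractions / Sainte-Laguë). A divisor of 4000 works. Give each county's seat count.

Alpha 2, Beta 2, Gamma 2

With modified divisor 4000: modified quotas Alpha 1.701, Beta 2.114, Gamma 2.075.
Rounding to the nearest integer: Alpha 2, Beta 2, Gamma 2 (total 6).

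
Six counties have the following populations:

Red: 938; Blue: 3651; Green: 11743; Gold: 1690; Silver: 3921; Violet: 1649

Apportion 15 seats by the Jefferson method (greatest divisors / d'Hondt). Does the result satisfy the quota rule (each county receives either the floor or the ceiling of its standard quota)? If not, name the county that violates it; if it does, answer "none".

none

Standard quotas: Red 0.596, Blue 2.321, Green 7.466, Gold 1.075, Silver 2.493, Violet 1.048.
Jefferson allocation: Red 0, Blue 2, Green 8, Gold 1, Silver 3, Violet 1.
Every allocation lies between the lower and upper quota.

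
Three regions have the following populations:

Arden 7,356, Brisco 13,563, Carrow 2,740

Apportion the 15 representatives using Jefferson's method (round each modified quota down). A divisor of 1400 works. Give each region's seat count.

With modified divisor 1400: modified quotas Arden 5.254, Brisco 9.688, Carrow 1.957.
Rounding down: Arden 5, Brisco 9, Carrow 1 (total 15).

Arden: 5, Brisco: 9, Carrow: 1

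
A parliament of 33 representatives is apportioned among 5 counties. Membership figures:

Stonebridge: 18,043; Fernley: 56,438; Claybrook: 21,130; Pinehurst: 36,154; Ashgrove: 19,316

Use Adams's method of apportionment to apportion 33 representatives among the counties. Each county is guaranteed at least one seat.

Stonebridge 4; Fernley 12; Claybrook 5; Pinehurst 8; Ashgrove 4

Standard divisor 151081/33 ≈ 4578.212; standard quotas: Stonebridge 3.941, Fernley 12.328, Claybrook 4.615, Pinehurst 7.897, Ashgrove 4.219.
Rounding up gives 4, 13, 5, 8, 5 = 35 seats, so the divisor must be adjusted.
With modified divisor 5000: modified quotas Stonebridge 3.609, Fernley 11.288, Claybrook 4.226, Pinehurst 7.231, Ashgrove 3.863.
Rounding up: Stonebridge 4, Fernley 12, Claybrook 5, Pinehurst 8, Ashgrove 4 (total 33).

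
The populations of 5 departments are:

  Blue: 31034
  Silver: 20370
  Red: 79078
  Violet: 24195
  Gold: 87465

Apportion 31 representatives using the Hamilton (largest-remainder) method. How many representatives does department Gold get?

11

The standard divisor is 242142/31 ≈ 7811.032.
Standard quotas: Blue 3.9731, Silver 2.6078, Red 10.1239, Violet 3.0975, Gold 11.1976.
Lower quotas: Blue 3, Silver 2, Red 10, Violet 3, Gold 11 (sum 29, leaving 2 seats).
Remainders in descending order: Blue 0.9731, Silver 0.6078, Gold 0.1976, Red 0.1239, Violet 0.0975.
Largest remainders: Blue, Silver receive the extra seats.
Gold receives 11.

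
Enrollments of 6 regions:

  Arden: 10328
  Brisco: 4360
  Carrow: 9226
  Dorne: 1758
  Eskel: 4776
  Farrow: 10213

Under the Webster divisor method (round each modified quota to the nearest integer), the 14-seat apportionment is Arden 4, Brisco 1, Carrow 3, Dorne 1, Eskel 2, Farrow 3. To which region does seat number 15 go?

Farrow

Priority for the next seat is population ÷ (current seats + 0.5).
Priorities: Arden 2295.111, Brisco 2906.667, Carrow 2636.000, Dorne 1172.000, Eskel 1910.400, Farrow 2918.000.
Highest priority: Farrow.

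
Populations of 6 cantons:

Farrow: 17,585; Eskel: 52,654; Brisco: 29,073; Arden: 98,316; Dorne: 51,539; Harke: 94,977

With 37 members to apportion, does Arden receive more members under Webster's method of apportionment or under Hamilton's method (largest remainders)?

Hamilton

Webster: Farrow 2, Eskel 6, Brisco 3, Arden 10, Dorne 6, Harke 10.
Hamilton: Farrow 2, Eskel 6, Brisco 3, Arden 11, Dorne 5, Harke 10.
Arden gets 10 under Webster and 11 under Hamilton.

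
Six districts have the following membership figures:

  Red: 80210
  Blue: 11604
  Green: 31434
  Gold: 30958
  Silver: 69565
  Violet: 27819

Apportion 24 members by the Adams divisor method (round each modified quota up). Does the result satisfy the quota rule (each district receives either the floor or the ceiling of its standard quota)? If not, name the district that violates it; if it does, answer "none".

Standard quotas: Red 7.651, Blue 1.107, Green 2.999, Gold 2.953, Silver 6.636, Violet 2.654.
Adams allocation: Red 7, Blue 2, Green 3, Gold 3, Silver 6, Violet 3.
Every allocation lies between the lower and upper quota.

none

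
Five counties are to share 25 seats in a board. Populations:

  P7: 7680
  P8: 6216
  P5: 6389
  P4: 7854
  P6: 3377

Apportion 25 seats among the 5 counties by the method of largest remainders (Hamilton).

Total 31516; standard divisor 31516/25 ≈ 1260.64.
Standard quotas: P7 6.0921, P8 4.9308, P5 5.0681, P4 6.2302, P6 2.6788.
Lower quotas: P7 6, P8 4, P5 5, P4 6, P6 2 (sum 23, leaving 2 seats).
Remainders in descending order: P8 0.9308, P6 0.6788, P4 0.2302, P7 0.0921, P5 0.0681.
The surplus seats go to P8, P6.

P7 6, P8 5, P5 5, P4 6, P6 3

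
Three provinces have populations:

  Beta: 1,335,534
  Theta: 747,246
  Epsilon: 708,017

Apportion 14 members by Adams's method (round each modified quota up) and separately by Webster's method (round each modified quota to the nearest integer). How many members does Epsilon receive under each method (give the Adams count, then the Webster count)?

Adams: Beta 6, Theta 4, Epsilon 4.
Webster: Beta 7, Theta 4, Epsilon 3.
Epsilon gets 4 under Adams and 3 under Webster.

4 and 3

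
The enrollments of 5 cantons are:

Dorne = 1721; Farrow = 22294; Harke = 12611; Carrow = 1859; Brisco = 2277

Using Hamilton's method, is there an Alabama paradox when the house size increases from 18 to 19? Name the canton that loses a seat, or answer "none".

At 18 seats: Dorne 1, Farrow 10, Harke 5, Carrow 1, Brisco 1.
At 19 seats: Dorne 1, Farrow 10, Harke 6, Carrow 1, Brisco 1.
No canton's allocation decreased.

none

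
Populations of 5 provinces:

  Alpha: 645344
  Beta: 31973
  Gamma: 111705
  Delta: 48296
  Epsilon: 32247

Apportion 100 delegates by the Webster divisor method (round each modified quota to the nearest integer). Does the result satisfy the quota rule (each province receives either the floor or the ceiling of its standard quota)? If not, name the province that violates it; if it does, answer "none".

Standard quotas: Alpha 74.215, Beta 3.677, Gamma 12.846, Delta 5.554, Epsilon 3.708.
Webster allocation: Alpha 73, Beta 4, Gamma 13, Delta 6, Epsilon 4.
Alpha has quota 74.215 (lower 74, upper 75) but receives 73 — outside the quota interval.

Alpha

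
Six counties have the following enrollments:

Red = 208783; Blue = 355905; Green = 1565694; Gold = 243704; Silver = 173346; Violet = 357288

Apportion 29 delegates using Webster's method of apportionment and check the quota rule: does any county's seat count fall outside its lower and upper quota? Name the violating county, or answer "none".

none

Standard quotas: Red 2.084, Blue 3.553, Green 15.631, Gold 2.433, Silver 1.731, Violet 3.567.
Webster allocation: Red 2, Blue 4, Green 15, Gold 2, Silver 2, Violet 4.
Every allocation lies between the lower and upper quota.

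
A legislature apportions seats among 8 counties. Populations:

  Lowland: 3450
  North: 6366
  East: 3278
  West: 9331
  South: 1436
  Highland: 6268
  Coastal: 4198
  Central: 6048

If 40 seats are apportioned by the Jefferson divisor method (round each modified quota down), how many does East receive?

Standard divisor 40375/40 ≈ 1009.375; standard quotas: Lowland 3.418, North 6.307, East 3.248, West 9.244, South 1.423, Highland 6.210, Coastal 4.159, Central 5.992.
Rounding down gives 3, 6, 3, 9, 1, 6, 4, 5 = 37 seats, so the divisor must be adjusted.
With modified divisor 900: modified quotas Lowland 3.833, North 7.073, East 3.642, West 10.368, South 1.596, Highland 6.964, Coastal 4.664, Central 6.720.
Rounding down: Lowland 3, North 7, East 3, West 10, South 1, Highland 6, Coastal 4, Central 6 (total 40).
East receives 3.

3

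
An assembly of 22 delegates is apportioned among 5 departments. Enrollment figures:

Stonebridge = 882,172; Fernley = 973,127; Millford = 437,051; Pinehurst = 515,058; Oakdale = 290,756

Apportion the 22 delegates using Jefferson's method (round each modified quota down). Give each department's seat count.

Standard divisor 3098164/22 ≈ 140825.636; standard quotas: Stonebridge 6.264, Fernley 6.910, Millford 3.103, Pinehurst 3.657, Oakdale 2.065.
Rounding down gives 6, 6, 3, 3, 2 = 20 seats, so the divisor must be adjusted.
With modified divisor 127400: modified quotas Stonebridge 6.924, Fernley 7.638, Millford 3.431, Pinehurst 4.043, Oakdale 2.282.
Rounding down: Stonebridge 6, Fernley 7, Millford 3, Pinehurst 4, Oakdale 2 (total 22).

Stonebridge 6; Fernley 7; Millford 3; Pinehurst 4; Oakdale 2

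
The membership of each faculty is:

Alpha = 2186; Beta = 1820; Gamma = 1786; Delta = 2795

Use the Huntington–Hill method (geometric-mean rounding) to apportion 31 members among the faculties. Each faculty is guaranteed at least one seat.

Alpha 8, Beta 7, Gamma 6, Delta 10

With divisor 278: modified quotas Alpha 7.863, Beta 6.547, Gamma 6.424, Delta 10.054.
Geometric-mean thresholds: Alpha √(7·8)=7.483, Beta √(6·7)=6.481, Gamma √(6·7)=6.481, Delta √(10·11)=10.488.
Each quota rounded against its threshold gives Alpha 8, Beta 7, Gamma 6, Delta 10 (total 31).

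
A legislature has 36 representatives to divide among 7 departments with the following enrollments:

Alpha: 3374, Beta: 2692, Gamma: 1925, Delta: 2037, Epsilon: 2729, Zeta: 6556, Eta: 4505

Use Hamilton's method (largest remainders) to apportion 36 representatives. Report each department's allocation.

The standard divisor is 23818/36 ≈ 661.611.
Standard quotas: Alpha 5.0997, Beta 4.0689, Gamma 2.9096, Delta 3.0788, Epsilon 4.1248, Zeta 9.9091, Eta 6.8091.
Lower quotas: Alpha 5, Beta 4, Gamma 2, Delta 3, Epsilon 4, Zeta 9, Eta 6 (sum 33, leaving 3 seats).
Remainders in descending order: Gamma 0.9096, Zeta 0.9091, Eta 0.8091, Epsilon 0.1248, Alpha 0.0997, Delta 0.0788, Beta 0.0689.
The surplus seats go to Gamma, Zeta, Eta.

Alpha 5; Beta 4; Gamma 3; Delta 3; Epsilon 4; Zeta 10; Eta 7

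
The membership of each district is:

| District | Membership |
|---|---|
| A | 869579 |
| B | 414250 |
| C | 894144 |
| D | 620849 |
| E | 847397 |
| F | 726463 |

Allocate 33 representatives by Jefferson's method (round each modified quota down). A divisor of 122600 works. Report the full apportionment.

With modified divisor 122600: modified quotas A 7.093, B 3.379, C 7.293, D 5.064, E 6.912, F 5.925.
Rounding down: A 7, B 3, C 7, D 5, E 6, F 5 (total 33).

A 7, B 3, C 7, D 5, E 6, F 5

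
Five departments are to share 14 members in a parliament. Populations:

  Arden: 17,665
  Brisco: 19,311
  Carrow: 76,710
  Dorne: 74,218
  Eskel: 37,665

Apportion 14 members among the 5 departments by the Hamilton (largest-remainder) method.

The standard divisor is 225569/14 ≈ 16112.071.
Standard quotas: Arden 1.0964, Brisco 1.1985, Carrow 4.7610, Dorne 4.6064, Eskel 2.3377.
Lower quotas: Arden 1, Brisco 1, Carrow 4, Dorne 4, Eskel 2 (sum 12, leaving 2 seats).
Remainders in descending order: Carrow 0.7610, Dorne 0.6064, Eskel 0.3377, Brisco 0.1985, Arden 0.0964.
Largest remainders: Carrow, Dorne receive the extra seats.

Arden 1, Brisco 1, Carrow 5, Dorne 5, Eskel 2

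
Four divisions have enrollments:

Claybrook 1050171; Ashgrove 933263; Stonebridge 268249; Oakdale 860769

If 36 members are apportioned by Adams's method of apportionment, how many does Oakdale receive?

Standard divisor 3112452/36 ≈ 86457; standard quotas: Claybrook 12.147, Ashgrove 10.795, Stonebridge 3.103, Oakdale 9.956.
Rounding up gives 13, 11, 4, 10 = 38 seats, so the divisor must be adjusted.
With modified divisor 91400: modified quotas Claybrook 11.490, Ashgrove 10.211, Stonebridge 2.935, Oakdale 9.418.
Rounding up: Claybrook 12, Ashgrove 11, Stonebridge 3, Oakdale 10 (total 36).
Oakdale receives 10.

10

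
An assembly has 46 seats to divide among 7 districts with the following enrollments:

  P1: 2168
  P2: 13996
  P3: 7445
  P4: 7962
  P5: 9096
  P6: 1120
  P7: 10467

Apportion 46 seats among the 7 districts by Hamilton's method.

The standard divisor is 52254/46 ≈ 1135.957.
Standard quotas: P1 1.9085, P2 12.3209, P3 6.5539, P4 7.0091, P5 8.0073, P6 0.9860, P7 9.2143.
Lower quotas: P1 1, P2 12, P3 6, P4 7, P5 8, P6 0, P7 9 (sum 43, leaving 3 seats).
Remainders in descending order: P6 0.9860, P1 0.9085, P3 0.5539, P2 0.3209, P7 0.2143, P4 0.0091, P5 0.0073.
The surplus seats go to P6, P1, P3.

P1: 2, P2: 12, P3: 7, P4: 7, P5: 8, P6: 1, P7: 9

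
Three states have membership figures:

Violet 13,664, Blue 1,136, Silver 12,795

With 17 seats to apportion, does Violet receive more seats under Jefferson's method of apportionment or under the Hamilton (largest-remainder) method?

Jefferson

Jefferson: Violet 9, Blue 0, Silver 8.
Hamilton: Violet 8, Blue 1, Silver 8.
Violet gets 9 under Jefferson and 8 under Hamilton.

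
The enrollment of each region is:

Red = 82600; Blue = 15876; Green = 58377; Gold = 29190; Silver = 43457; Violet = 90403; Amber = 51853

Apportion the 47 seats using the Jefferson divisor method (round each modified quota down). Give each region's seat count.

Standard divisor 371756/47 ≈ 7909.702; standard quotas: Red 10.443, Blue 2.007, Green 7.380, Gold 3.690, Silver 5.494, Violet 11.429, Amber 6.556.
Rounding down gives 10, 2, 7, 3, 5, 11, 6 = 44 seats, so the divisor must be adjusted.
With modified divisor 7350: modified quotas Red 11.238, Blue 2.160, Green 7.942, Gold 3.971, Silver 5.913, Violet 12.300, Amber 7.055.
Rounding down: Red 11, Blue 2, Green 7, Gold 3, Silver 5, Violet 12, Amber 7 (total 47).

Red 11, Blue 2, Green 7, Gold 3, Silver 5, Violet 12, Amber 7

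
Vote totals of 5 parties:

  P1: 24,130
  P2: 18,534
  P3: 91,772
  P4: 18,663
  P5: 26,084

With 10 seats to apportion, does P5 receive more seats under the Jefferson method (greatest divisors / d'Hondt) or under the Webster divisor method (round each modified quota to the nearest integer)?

Webster

Jefferson: P1 1, P2 1, P3 6, P4 1, P5 1.
Webster: P1 1, P2 1, P3 5, P4 1, P5 2.
P5 gets 1 under Jefferson and 2 under Webster.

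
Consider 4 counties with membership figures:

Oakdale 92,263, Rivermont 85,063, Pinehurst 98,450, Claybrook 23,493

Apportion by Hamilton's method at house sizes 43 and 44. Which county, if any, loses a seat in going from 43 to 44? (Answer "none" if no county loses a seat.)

Claybrook

At 43 seats: Oakdale 13, Rivermont 12, Pinehurst 14, Claybrook 4.
At 44 seats: Oakdale 14, Rivermont 13, Pinehurst 14, Claybrook 3.
Claybrook drops from 4 to 3.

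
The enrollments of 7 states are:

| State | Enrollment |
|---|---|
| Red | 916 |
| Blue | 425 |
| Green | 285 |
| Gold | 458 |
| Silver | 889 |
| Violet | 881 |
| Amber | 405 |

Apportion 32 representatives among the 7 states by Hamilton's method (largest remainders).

Red: 7, Blue: 3, Green: 2, Gold: 3, Silver: 7, Violet: 7, Amber: 3

The standard divisor is 4259/32 ≈ 133.094.
Standard quotas: Red 6.882, Blue 3.193, Green 2.141, Gold 3.441, Silver 6.680, Violet 6.619, Amber 3.043.
Lower quotas: Red 6, Blue 3, Green 2, Gold 3, Silver 6, Violet 6, Amber 3 (sum 29, leaving 3 seats).
Remainders in descending order: Red 0.882, Silver 0.680, Violet 0.619, Gold 0.441, Blue 0.193, Green 0.141, Amber 0.043.
Largest remainders: Red, Silver, Violet receive the extra seats.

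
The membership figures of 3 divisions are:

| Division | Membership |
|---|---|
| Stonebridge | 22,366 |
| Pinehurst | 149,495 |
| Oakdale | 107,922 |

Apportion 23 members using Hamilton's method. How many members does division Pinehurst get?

Total 279783; standard divisor 279783/23 ≈ 12164.478.
Standard quotas: Stonebridge 1.8386, Pinehurst 12.2895, Oakdale 8.8719.
Lower quotas: Stonebridge 1, Pinehurst 12, Oakdale 8 (sum 21, leaving 2 seats).
Remainders in descending order: Oakdale 0.8719, Stonebridge 0.8386, Pinehurst 0.2895.
The surplus seats go to Oakdale, Stonebridge.
Pinehurst receives 12.

12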